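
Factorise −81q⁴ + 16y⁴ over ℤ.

(2y − 3q)(2y + 3q)(4y² + 9q²)

Write as (4y²)² − (9q²)², then factor 4y² − 9q² once more.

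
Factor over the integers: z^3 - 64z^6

-z^3(4z - 1)(16z^2 + 4z + 1)

Every term has a factor of z^3; factoring it out leaves -64z^3 + 1.
Recognize a difference of cubes with the parts 1 and 4z.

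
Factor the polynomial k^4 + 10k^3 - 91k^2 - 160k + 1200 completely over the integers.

(k + 15)(k + 4)(k - 4)(k - 5)

Testing divisors of the constant over divisors of the leading coefficient, k = 5 is a root, giving the factor (k - 5) and quotient k^3 + 15k^2 - 16k - 240.
Continuing, k = -15 is a root, so (k + 15) divides it; the quotient is k^2 - 16.
The remaining quadratic factors as (k - 4)(k + 4).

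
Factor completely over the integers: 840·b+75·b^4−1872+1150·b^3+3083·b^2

Testing divisors of the constant over divisors of the leading coefficient, b = 3/5 is a root, giving the factor (5·b−3) and quotient 15·b^3+239·b^2+760·b+624.
Continuing, b = −13/5 is a root, so (5·b+13) is a factor; dividing leaves 3·b^2+40·b+48.
The remaining quadratic factors as (b+12)(3·b+4).

(3·b+4)·(5·b+13)·(5·b−3)·(b+12)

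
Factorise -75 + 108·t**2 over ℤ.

Every term has a factor of 3. Then 36·t**2 - 25 = (6·t)² − (5)².

3·(6·t + 5)·(6·t - 5)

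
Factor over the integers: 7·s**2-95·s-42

(7·s+3)·(s-14)

Need a pair with product 7·(-42) = -294 and sum -95: that's 3 and -98.
Split the middle term: 7·s**2+3·s - 98·s-42 = s·(7·s+3) - 14·(7·s+3).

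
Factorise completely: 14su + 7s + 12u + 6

(2u + 1)(7s + 6)

Group as (14su + 7s) + (12u + 6) = 7s(2u + 1) + 6(2u + 1).
Both groups share the factor (2u + 1).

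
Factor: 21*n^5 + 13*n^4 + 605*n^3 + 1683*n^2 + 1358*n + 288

(3*n + 1)*(7*n + 9)*(n + 1)*(n^2 - 2*n + 32)

By the rational root theorem, n = -1/3 is a root, so (3*n + 1) is a factor; dividing leaves 7*n^4 + 2*n^3 + 201*n^2 + 494*n + 288.
Next, n = -1 is a root, so (n + 1) divides it; the quotient is 7*n^3 - 5*n^2 + 206*n + 288.
Continuing, n = -9/7 is a root, giving the factor (7*n + 9) and quotient n^2 - 2*n + 32.
The quadratic n^2 - 2*n + 32 has discriminant -124 < 0 and is irreducible over ℤ.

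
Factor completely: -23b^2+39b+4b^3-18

Testing divisors of the constant over divisors of the leading coefficient, b = 2 is a root, giving the factor (b-2) and quotient 4b^2-15b+9.
The remaining quadratic factors as (b-3)(4b-3).

(4b-3)(b-2)(b-3)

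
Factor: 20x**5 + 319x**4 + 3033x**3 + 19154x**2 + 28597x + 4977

(4x + 7)(5x + 1)(x + 9)(x**2 + 5x + 79)

Among the possible rational roots, x = −9 is a root, giving the factor (x + 9) and quotient 20x**4 + 139x**3 + 1782x**2 + 3116x + 553.
Next, x = −1/5 is a root, so (5x + 1) is a factor; dividing leaves 4x**3 + 27x**2 + 351x + 553.
Next, x = −7/4 is a root, so (4x + 7) divides it; the quotient is x**2 + 5x + 79.
The quadratic x**2 + 5x + 79 has discriminant −291 < 0 and is irreducible over ℤ.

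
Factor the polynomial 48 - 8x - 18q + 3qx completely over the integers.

Group as (3qx - 18q) + (-8x + 48) = 3q(x - 6) - 8(x - 6).
Both groups share the factor (x - 6).

(3q - 8)(x - 6)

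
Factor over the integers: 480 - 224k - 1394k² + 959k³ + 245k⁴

(5k - 4)(7k + 4)(7k - 6)(k + 5)

Trying the rational-root candidates, k = 4/5 is a root, so (5k - 4) is a factor; dividing leaves 49k³ + 231k² - 94k - 120.
Continuing, k = -4/7 is a root, so (7k + 4) is a factor; dividing leaves 7k² + 29k - 30.
The remaining quadratic factors as (7k - 6)(k + 5).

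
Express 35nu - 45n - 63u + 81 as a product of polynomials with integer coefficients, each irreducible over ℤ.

(5n - 9)(7u - 9)

Group as (35nu - 45n) + (-63u + 81) = 5n(7u - 9) - 9(7u - 9).
Both groups share the factor (7u - 9).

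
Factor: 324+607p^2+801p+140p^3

By the rational root theorem, p = -4/5 is a root, so (5p+4) is a factor; dividing leaves 28p^2+99p+81.
The remaining quadratic factors as (4p+9)(7p+9).

(4p+9)(5p+4)(7p+9)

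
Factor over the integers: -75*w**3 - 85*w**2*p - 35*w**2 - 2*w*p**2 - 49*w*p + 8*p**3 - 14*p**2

-(15*w - 4*p + 7)*(5*w + 2*p)*(w + p)

Group: 5*w*(-15*w**2 - 11*w*p - 7*w + 4*p**2 - 7*p) + 2*p*(-15*w**2 - 11*w*p - 7*w + 4*p**2 - 7*p); both groups contain (-15*w**2 - 11*w*p - 7*w + 4*p**2 - 7*p), so (5*w + 2*p) is a factor with cofactor -15*w**2 - 11*w*p - 7*w + 4*p**2 - 7*p.
The cofactor groups again: -15*w**2 - 11*w*p - 7*w + 4*p**2 - 7*p = -15*w*(w + p) + (4*p - 7)*(w + p); both groups contain (w + p), giving -(15*w - 4*p + 7)*(w + p).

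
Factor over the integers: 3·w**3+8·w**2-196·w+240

Among the possible rational roots, w = 6 is a root, so (w-6) divides it; the quotient is 3·w**2+26·w-40.
The remaining quadratic factors as (3·w-4)(w+10).

(3·w-4)·(w+10)·(w-6)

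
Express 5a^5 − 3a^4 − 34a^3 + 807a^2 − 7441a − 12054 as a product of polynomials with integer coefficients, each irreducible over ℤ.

(5a + 7)(a + 7)(a − 6)(a^2 − 3a + 41)

Testing divisors of the constant over divisors of the leading coefficient, a = 6 is a root, giving the factor (a − 6) and quotient 5a^4 + 27a^3 + 128a^2 + 1575a + 2009.
Next, a = −7/5 is a root, giving the factor (5a + 7) and quotient a^3 + 4a^2 + 20a + 287.
Next, a = −7 is a root, so (a + 7) is a factor; dividing leaves a^2 − 3a + 41.
The quadratic a^2 − 3a + 41 has discriminant −155 < 0 and is irreducible over ℤ.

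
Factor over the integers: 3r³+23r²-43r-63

(3r-7)(r+1)(r+9)

Testing divisors of the constant over divisors of the leading coefficient, r = -1 is a root, so (r+1) divides it; the quotient is 3r²+20r-63.
The remaining quadratic factors as (3r-7)(r+9).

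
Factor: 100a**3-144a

4a(5a+6)(5a-6)

Every term has a factor of 4a. Then 25a**2-36 = (5a)² − (6)².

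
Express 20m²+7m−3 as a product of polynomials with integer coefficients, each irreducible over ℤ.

Need a pair with product 20·(−3) = −60 and sum 7: that's −5 and 12.
Split the middle term: 20m²−5m + 12m−3 = 5m(4m−1) + 3(4m−1).

(4m−1)(5m+3)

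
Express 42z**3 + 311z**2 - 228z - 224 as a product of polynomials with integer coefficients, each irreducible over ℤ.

Among the possible rational roots, z = -8 is a root, so (z + 8) is a factor; dividing leaves 42z**2 - 25z - 28.
The remaining quadratic factors as (6z - 7)(7z + 4).

(6z - 7)(7z + 4)(z + 8)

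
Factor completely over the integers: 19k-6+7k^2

Need a pair with product 7·(-6) = -42 and sum 19: that's -2 and 21.
Split the middle term: 7k^2-2k + 21k-6 = k(7k-2) + 3(7k-2).

(7k-2)(k+3)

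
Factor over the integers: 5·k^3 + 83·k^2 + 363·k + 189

(5·k + 3)·(k + 7)·(k + 9)

By the rational root theorem, k = −7 is a root, so (k + 7) is a factor; dividing leaves 5·k^2 + 48·k + 27.
The remaining quadratic factors as (k + 9)(5·k + 3).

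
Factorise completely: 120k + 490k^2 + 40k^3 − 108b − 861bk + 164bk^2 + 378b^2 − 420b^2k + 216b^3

Group: 4b(54b^2 − 51bk + 108b − 10k^2 − 120k) + (−4k − 1)(54b^2 − 51bk + 108b − 10k^2 − 120k); both groups contain (54b^2 − 51bk + 108b − 10k^2 − 120k), so (4b − 4k − 1) is a factor with cofactor 54b^2 − 51bk + 108b − 10k^2 − 120k.
The cofactor groups again: 54b^2 − 51bk + 108b − 10k^2 − 120k = 9b(6b + k + 12) − 10k(6b + k + 12); both groups contain (6b + k + 12), giving (9b − 10k)(6b + k + 12).

(4b − 4k − 1)(6b + k + 12)(9b − 10k)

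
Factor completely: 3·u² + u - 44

(3·u - 11)·(u + 4)

Need a pair with product 3·(-44) = -132 and sum 1: that's 12 and -11.
Split the middle term: 3·u² + 12·u - 11·u - 44 = 3·u·(u + 4) - 11·(u + 4).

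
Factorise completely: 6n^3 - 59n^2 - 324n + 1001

Among the possible rational roots, n = -11/2 is a root, so (2n + 11) divides it; the quotient is 3n^2 - 46n + 91.
The remaining quadratic factors as (3n - 7)(n - 13).

(2n + 11)(3n - 7)(n - 13)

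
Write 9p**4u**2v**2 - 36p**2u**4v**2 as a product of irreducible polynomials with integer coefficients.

9p**2u**2v**2(p + 2u)(p - 2u)

Every term has a factor of 9p**2u**2v**2; factoring it out leaves p**2 - 4u**2.
Recognize a difference of squares with the parts p and 2u.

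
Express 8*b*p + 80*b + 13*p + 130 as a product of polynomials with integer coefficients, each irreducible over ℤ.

Group as (8*b*p + 80*b) + (13*p + 130) = 8*b*(p + 10) + 13*(p + 10).
Both groups share the factor (p + 10).

(8*b + 13)*(p + 10)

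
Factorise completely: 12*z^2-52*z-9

Need a pair with product 12·(-9) = -108 and sum -52: that's 2 and -54.
Split the middle term: 12*z^2+2*z - 54*z-9 = 2*z*(6*z+1) - 9*(6*z+1).

(2*z-9)*(6*z+1)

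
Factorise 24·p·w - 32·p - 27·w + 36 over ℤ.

Group as (24·p·w - 32·p) + (-27·w + 36) = 8·p·(3·w - 4) - 9·(3·w - 4).
Both groups share the factor (3·w - 4).

(3·w - 4)·(8·p - 9)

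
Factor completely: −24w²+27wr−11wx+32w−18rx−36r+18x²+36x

−(8w−9r+9x)(3w−2x−4)

Group: −3w(8w−9r+9x) + (2x+4)(8w−9r+9x); both groups contain (8w−9r+9x).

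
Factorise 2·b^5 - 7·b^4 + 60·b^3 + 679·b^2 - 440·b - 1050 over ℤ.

(2·b - 3)·(b + 1)·(b + 5)·(b^2 - 8·b + 70)

Among the possible rational roots, b = -5 is a root, so (b + 5) is a factor; dividing leaves 2·b^4 - 17·b^3 + 145·b^2 - 46·b - 210.
Then b = 3/2 is a root, giving the factor (2·b - 3) and quotient b^3 - 7·b^2 + 62·b + 70.
Next, b = -1 is a root, so (b + 1) divides it; the quotient is b^2 - 8·b + 70.
The quadratic b^2 - 8·b + 70 has discriminant -216 < 0 and is irreducible over ℤ.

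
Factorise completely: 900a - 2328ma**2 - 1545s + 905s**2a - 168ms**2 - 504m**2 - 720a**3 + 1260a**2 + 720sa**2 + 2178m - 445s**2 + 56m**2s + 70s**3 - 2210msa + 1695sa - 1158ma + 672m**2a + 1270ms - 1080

(4m - 10s - 15a - 15)(s + 12a - 9)(14m - 7s + 4a - 8)

Group: 4m(14ms + 168ma - 126m - 7s**2 - 80sa + 55s + 48a**2 - 132a + 72) + (-10s - 15a - 15)(14ms + 168ma - 126m - 7s**2 - 80sa + 55s + 48a**2 - 132a + 72); both groups contain (14ms + 168ma - 126m - 7s**2 - 80sa + 55s + 48a**2 - 132a + 72), so (4m - 10s - 15a - 15) is a factor with cofactor 14ms + 168ma - 126m - 7s**2 - 80sa + 55s + 48a**2 - 132a + 72.
The cofactor groups again: 14ms + 168ma - 126m - 7s**2 - 80sa + 55s + 48a**2 - 132a + 72 = 14m(s + 12a - 9) + (-7s + 4a - 8)(s + 12a - 9); both groups contain (s + 12a - 9), giving (14m - 7s + 4a - 8)(s + 12a - 9).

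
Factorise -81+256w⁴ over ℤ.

(4w+3)(4w-3)(16w²+9)

Write as (16w²)² − (9)², then factor 16w²-9 once more.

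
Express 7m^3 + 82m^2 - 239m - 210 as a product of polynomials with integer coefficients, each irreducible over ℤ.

(7m + 5)(m + 14)(m - 3)

Among the possible rational roots, m = 3 is a root, so (m - 3) is a factor; dividing leaves 7m^2 + 103m + 70.
The remaining quadratic factors as (m + 14)(7m + 5).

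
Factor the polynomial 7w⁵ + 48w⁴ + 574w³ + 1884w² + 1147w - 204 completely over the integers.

(7w - 1)(w + 1)(w + 3)(w² + 3w + 68)

Among the possible rational roots, w = 1/7 is a root, giving the factor (7w - 1) and quotient w⁴ + 7w³ + 83w² + 281w + 204.
Next, w = -3 is a root, giving the factor (w + 3) and quotient w³ + 4w² + 71w + 68.
Then w = -1 is a root, so (w + 1) divides it; the quotient is w² + 3w + 68.
The quadratic w² + 3w + 68 has discriminant -263 < 0 and is irreducible over ℤ.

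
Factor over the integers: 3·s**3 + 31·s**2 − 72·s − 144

(3·s + 4)·(s + 12)·(s − 3)

By the rational root theorem, s = −4/3 is a root, so (3·s + 4) is a factor; dividing leaves s**2 + 9·s − 36.
The remaining quadratic factors as (s + 12)(s − 3).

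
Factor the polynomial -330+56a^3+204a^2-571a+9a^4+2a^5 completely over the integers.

(2a+1)(a+5)(a-2)(a^2+a+33)

Testing divisors of the constant over divisors of the leading coefficient, a = 2 is a root, so (a-2) is a factor; dividing leaves 2a^4+13a^3+82a^2+368a+165.
Continuing, a = -1/2 is a root, so (2a+1) divides it; the quotient is a^3+6a^2+38a+165.
Continuing, a = -5 is a root, so (a+5) is a factor; dividing leaves a^2+a+33.
The quadratic a^2+a+33 has discriminant -131 < 0 and is irreducible over ℤ.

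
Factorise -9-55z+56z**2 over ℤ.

(7z+1)(8z-9)

Need a pair with product 56·(-9) = -504 and sum -55: that's -63 and 8.
Split the middle term: 56z**2-63z + 8z-9 = 7z(8z-9) + (8z-9).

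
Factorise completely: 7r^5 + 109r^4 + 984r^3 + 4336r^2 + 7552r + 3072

(7r + 4)(r + 3)(r + 4)(r^2 + 8r + 64)

Trying the rational-root candidates, r = −4/7 is a root, so (7r + 4) divides it; the quotient is r^4 + 15r^3 + 132r^2 + 544r + 768.
Next, r = −4 is a root, so (r + 4) is a factor; dividing leaves r^3 + 11r^2 + 88r + 192.
Continuing, r = −3 is a root, so (r + 3) is a factor; dividing leaves r^2 + 8r + 64.
The quadratic r^2 + 8r + 64 has discriminant −192 < 0 and is irreducible over ℤ.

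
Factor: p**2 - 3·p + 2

Two integers with product 2 and sum -3 are -2 and -1.

(p - 1)·(p - 2)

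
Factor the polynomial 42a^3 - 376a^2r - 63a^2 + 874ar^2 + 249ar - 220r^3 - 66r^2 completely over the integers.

(2a - 10r - 3)(3a - 11r)(7a - 2r)

Group: 2a(21a^2 - 83ar + 22r^2) + (-10r - 3)(21a^2 - 83ar + 22r^2); both groups contain (21a^2 - 83ar + 22r^2), so (2a - 10r - 3) is a factor with cofactor 21a^2 - 83ar + 22r^2.
The cofactor groups again: 21a^2 - 83ar + 22r^2 = 7a(3a - 11r) - 2r(3a - 11r); both groups contain (3a - 11r), giving (7a - 2r)(3a - 11r).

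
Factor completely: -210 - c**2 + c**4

Substitute u = c**2 to get a quadratic in u, then factor.
c**2 + 14 is irreducible over ℤ (always positive, so no real roots).
c**2 - 15 is irreducible over ℤ (15 is not a perfect square).

(c**2 + 14)(c**2 - 15)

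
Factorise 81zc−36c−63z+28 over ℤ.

Group as (81zc−63z) + (−36c+28) = 9z(9c−7) − 4(9c−7).
Both groups share the factor (9c−7).

(9c−7)(9z−4)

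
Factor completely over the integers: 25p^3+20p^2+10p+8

(5p+4)(5p^2+2)

Group as (25p^3+10p) + (20p^2+8) = 5p(5p^2+2) + 4(5p^2+2).
Both groups share the factor (5p^2+2).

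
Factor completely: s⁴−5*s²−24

Substitute u = s² to get a quadratic in u, then factor.
s²−8 is irreducible over ℤ (8 is not a perfect square).
s²+3 is irreducible over ℤ (always positive, so no real roots).

(s²+3)*(s²−8)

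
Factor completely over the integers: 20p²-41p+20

Need a pair with product 20·20 = 400 and sum -41: that's -16 and -25.
Split the middle term: 20p²-16p - 25p+20 = 4p(5p-4) - 5(5p-4).

(4p-5)(5p-4)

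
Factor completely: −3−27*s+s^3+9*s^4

Group as (9*s^4−27*s) + (s^3−3) = 9*s*(s^3−3) + (s^3−3).
Both groups share the factor (s^3−3).

(9*s+1)*(s^3−3)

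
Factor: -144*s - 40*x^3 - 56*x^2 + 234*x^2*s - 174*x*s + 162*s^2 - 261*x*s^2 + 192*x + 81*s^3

-(4*x - 3*s)*(5*x - 3*s - 8)*(2*x - 9*s + 6)

Group: 2*x*(-20*x^2 + 27*x*s + 32*x - 9*s^2 - 24*s) + (-9*s + 6)*(-20*x^2 + 27*x*s + 32*x - 9*s^2 - 24*s); both groups contain (-20*x^2 + 27*x*s + 32*x - 9*s^2 - 24*s), so (2*x - 9*s + 6) is a factor with cofactor -20*x^2 + 27*x*s + 32*x - 9*s^2 - 24*s.
The cofactor groups again: -20*x^2 + 27*x*s + 32*x - 9*s^2 - 24*s = -5*x*(4*x - 3*s) + (3*s + 8)*(4*x - 3*s); both groups contain (4*x - 3*s), giving -(5*x - 3*s - 8)*(4*x - 3*s).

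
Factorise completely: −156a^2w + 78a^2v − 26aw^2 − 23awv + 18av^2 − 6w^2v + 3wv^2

Group: 13a(−12aw + 6av − 2w^2 + wv) + 3v(−12aw + 6av − 2w^2 + wv); both groups contain (−12aw + 6av − 2w^2 + wv), so (13a + 3v) is a factor with cofactor −12aw + 6av − 2w^2 + wv.
The cofactor groups again: −12aw + 6av − 2w^2 + wv = −2w(6a + w) + v(6a + w); both groups contain (6a + w), giving −(2w − v)(6a + w).

−(2w − v)(13a + 3v)(6a + w)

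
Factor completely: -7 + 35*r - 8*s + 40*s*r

Group as (40*s*r - 8*s) + (35*r - 7) = 8*s*(5*r - 1) + 7*(5*r - 1).
Both groups share the factor (5*r - 1).

(5*r - 1)*(8*s + 7)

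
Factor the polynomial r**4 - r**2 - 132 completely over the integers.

Substitute u = r**2 to get a quadratic in u, then factor.
r**2 - 12 is irreducible over ℤ (12 is not a perfect square).
r**2 + 11 is irreducible over ℤ (always positive, so no real roots).

(r**2 + 11)·(r**2 - 12)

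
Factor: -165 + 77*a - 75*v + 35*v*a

(5*v + 11)*(7*a - 15)

Group as (35*v*a - 75*v) + (77*a - 165) = 5*v*(7*a - 15) + 11*(7*a - 15).
Both groups share the factor (7*a - 15).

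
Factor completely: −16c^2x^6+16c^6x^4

16c^2x^4(c^2+x)(c^2−x)

Every term has a factor of 16c^2x^4; factoring it out leaves c^4−x^2.
Recognize a difference of squares with the parts c^2 and x.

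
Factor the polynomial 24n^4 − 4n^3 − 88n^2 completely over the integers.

4n^2(6n + 11)(n − 2)

Pull out the common factor 4n^2, then factor the remaining trinomial.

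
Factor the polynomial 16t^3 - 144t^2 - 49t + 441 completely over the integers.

(4t + 7)(4t - 7)(t - 9)

Trying the rational-root candidates, t = 9 is a root, giving the factor (t - 9) and quotient 16t^2 - 49.
The remaining quadratic factors as (4t - 7)(4t + 7).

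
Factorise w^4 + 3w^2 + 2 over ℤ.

(w^2 + 1)(w^2 + 2)

Substitute u = w^2 to get a quadratic in u, then factor.
w^2 + 1 is irreducible over ℤ (sum of squares).
w^2 + 2 is irreducible over ℤ (always positive, so no real roots).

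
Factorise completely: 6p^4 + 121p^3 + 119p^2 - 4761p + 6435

By the rational root theorem, p = -15 is a root, so (p + 15) is a factor; dividing leaves 6p^3 + 31p^2 - 346p + 429.
Continuing, p = -11 is a root, so (p + 11) divides it; the quotient is 6p^2 - 35p + 39.
The remaining quadratic factors as (2p - 3)(3p - 13).

(2p - 3)(3p - 13)(p + 11)(p + 15)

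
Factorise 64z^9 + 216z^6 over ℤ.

Factor out 8z^6 first: what remains is 8z^3 + 27.
Recognize a sum of cubes with the parts 3 and 2z.

8z^6(2z + 3)(4z^2 - 6z + 9)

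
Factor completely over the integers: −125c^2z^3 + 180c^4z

5c^2z(6c + 5z)(6c − 5z)

Every term has a factor of 5c^2z. Then 36c^2 − 25z^2 = (6c)² − (5z)².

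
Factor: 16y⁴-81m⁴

(2y)⁴ − (3m)⁴ = ((2y)² − (3m)²)((2y)² + (3m)²); the first factor splits again, the second (4y²+9m²) is irreducible.

(2y-3m)(2y+3m)(4y²+9m²)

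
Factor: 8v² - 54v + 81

Need a pair with product 8·81 = 648 and sum -54: that's -36 and -18.
Split the middle term: 8v² - 36v - 18v + 81 = 4v(2v - 9) - 9(2v - 9).

(2v - 9)(4v - 9)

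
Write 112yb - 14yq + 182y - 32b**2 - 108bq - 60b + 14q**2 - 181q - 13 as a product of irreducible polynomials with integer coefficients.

Group: 14y(8b - q + 13) + (-4b - 14q - 1)(8b - q + 13); both groups contain (8b - q + 13).

(14y - 4b - 14q - 1)(8b - q + 13)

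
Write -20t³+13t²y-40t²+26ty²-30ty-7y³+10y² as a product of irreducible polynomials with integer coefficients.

Group: 5t(-4t²-3ty+y²) + (-7y+10)(-4t²-3ty+y²); both groups contain (-4t²-3ty+y²), so (5t-7y+10) is a factor with cofactor -4t²-3ty+y².
The cofactor groups again: -4t²-3ty+y² = -4t(t+y) + y(t+y); both groups contain (t+y), giving -(4t-y)(t+y).

-(4t-y)(5t-7y+10)(t+y)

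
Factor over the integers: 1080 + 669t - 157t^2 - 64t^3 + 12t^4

(2t + 3)(2t - 9)(3t + 8)(t - 5)

Trying the rational-root candidates, t = 9/2 is a root, so (2t - 9) is a factor; dividing leaves 6t^3 - 5t^2 - 101t - 120.
Next, t = 5 is a root, so (t - 5) divides it; the quotient is 6t^2 + 25t + 24.
The remaining quadratic factors as (2t + 3)(3t + 8).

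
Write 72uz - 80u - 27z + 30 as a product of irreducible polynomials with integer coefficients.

Group as (72uz - 80u) + (-27z + 30) = 8u(9z - 10) - 3(9z - 10).
Both groups share the factor (9z - 10).

(8u - 3)(9z - 10)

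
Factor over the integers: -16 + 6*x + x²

(x + 8)*(x - 2)

Two integers with product -16 and sum 6 are -2 and 8.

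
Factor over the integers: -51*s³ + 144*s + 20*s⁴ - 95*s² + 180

Among the possible rational roots, s = 2 is a root, so (s - 2) is a factor; dividing leaves 20*s³ - 11*s² - 117*s - 90.
Next, s = -5/4 is a root, so (4*s + 5) divides it; the quotient is 5*s² - 9*s - 18.
The remaining quadratic factors as (s - 3)(5*s + 6).

(4*s + 5)*(5*s + 6)*(s - 2)*(s - 3)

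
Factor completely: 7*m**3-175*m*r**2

7*m*(m+5*r)*(m-5*r)

Pull out the common factor 7*m; m**2-25*r**2 is a difference of squares.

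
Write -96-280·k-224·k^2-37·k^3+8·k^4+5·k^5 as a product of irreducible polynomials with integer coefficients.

(5·k+3)·(k+1)·(k-4)·(k^2+4·k+8)

Trying the rational-root candidates, k = 4 is a root, so (k-4) is a factor; dividing leaves 5·k^4+28·k^3+75·k^2+76·k+24.
Continuing, k = -1 is a root, so (k+1) divides it; the quotient is 5·k^3+23·k^2+52·k+24.
Continuing, k = -3/5 is a root, so (5·k+3) is a factor; dividing leaves k^2+4·k+8.
The quadratic k^2+4·k+8 has discriminant -16 < 0 and is irreducible over ℤ.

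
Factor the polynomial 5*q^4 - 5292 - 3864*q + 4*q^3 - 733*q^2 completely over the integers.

(5*q + 14)*(q + 3)*(q + 9)*(q - 14)

Among the possible rational roots, q = -3 is a root, so (q + 3) is a factor; dividing leaves 5*q^3 - 11*q^2 - 700*q - 1764.
Continuing, q = -9 is a root, so (q + 9) divides it; the quotient is 5*q^2 - 56*q - 196.
The remaining quadratic factors as (5*q + 14)(q - 14).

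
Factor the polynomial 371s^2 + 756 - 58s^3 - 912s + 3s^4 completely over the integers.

(3s - 7)(s - 2)(s - 6)(s - 9)

Trying the rational-root candidates, s = 6 is a root, so (s - 6) is a factor; dividing leaves 3s^3 - 40s^2 + 131s - 126.
Continuing, s = 9 is a root, so (s - 9) is a factor; dividing leaves 3s^2 - 13s + 14.
The remaining quadratic factors as (s - 2)(3s - 7).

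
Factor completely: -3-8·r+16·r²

Need a pair with product 16·(-3) = -48 and sum -8: that's 4 and -12.
Split the middle term: 16·r²+4·r - 12·r-3 = 4·r·(4·r+1) - 3·(4·r+1).

(4·r+1)·(4·r-3)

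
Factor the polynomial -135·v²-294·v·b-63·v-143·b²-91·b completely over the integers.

Group: -9·v·(15·v+11·b+7) - 13·b·(15·v+11·b+7); both groups contain (15·v+11·b+7).

-(15·v+11·b+7)·(9·v+13·b)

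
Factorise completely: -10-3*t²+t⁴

Substitute u = t² to get a quadratic in u, then factor.
t²-5 is irreducible over ℤ (5 is not a perfect square).
t²+2 is irreducible over ℤ (always positive, so no real roots).

(t²+2)*(t²-5)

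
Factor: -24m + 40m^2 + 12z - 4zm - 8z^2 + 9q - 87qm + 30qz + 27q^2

(9q - 2z - 5m + 3)(3q + 4z - 8m)

Group: 3q(9q - 2z - 5m + 3) + (4z - 8m)(9q - 2z - 5m + 3); both groups contain (9q - 2z - 5m + 3).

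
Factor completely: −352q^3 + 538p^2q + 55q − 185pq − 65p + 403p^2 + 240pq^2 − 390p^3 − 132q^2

−(13p − 11q)(5p + 4q − 1)(6p − 8q − 5)

Group: 13p(−30p^2 + 16pq + 31p + 32q^2 + 12q − 5) − 11q(−30p^2 + 16pq + 31p + 32q^2 + 12q − 5); both groups contain (−30p^2 + 16pq + 31p + 32q^2 + 12q − 5), so (13p − 11q) is a factor with cofactor −30p^2 + 16pq + 31p + 32q^2 + 12q − 5.
The cofactor groups again: −30p^2 + 16pq + 31p + 32q^2 + 12q − 5 = −5p(6p − 8q − 5) + (−4q + 1)(6p − 8q − 5); both groups contain (6p − 8q − 5), giving −(5p + 4q − 1)(6p − 8q − 5).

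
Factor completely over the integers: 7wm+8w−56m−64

(7m+8)(w−8)

Group as (7wm+8w) + (−56m−64) = w(7m+8) − 8(7m+8).
Both groups share the factor (7m+8).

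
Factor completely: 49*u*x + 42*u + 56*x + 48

(7*u + 8)*(7*x + 6)

Group as (49*u*x + 42*u) + (56*x + 48) = 7*u*(7*x + 6) + 8*(7*x + 6).
Both groups share the factor (7*x + 6).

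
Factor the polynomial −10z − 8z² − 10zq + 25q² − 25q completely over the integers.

Group: −4z(2z + 5q) + (5q − 5)(2z + 5q); both groups contain (2z + 5q).

−(4z − 5q + 5)(2z + 5q)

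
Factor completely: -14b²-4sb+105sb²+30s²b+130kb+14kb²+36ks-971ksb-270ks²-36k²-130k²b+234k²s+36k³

(2k-2s-7b)(9k-b)(2k+15s-2)

Group: 9k(4k²+26ks-14kb-4k-30s²-105sb+4s+14b) - b(4k²+26ks-14kb-4k-30s²-105sb+4s+14b); both groups contain (4k²+26ks-14kb-4k-30s²-105sb+4s+14b), so (9k-b) is a factor with cofactor 4k²+26ks-14kb-4k-30s²-105sb+4s+14b.
The cofactor groups again: 4k²+26ks-14kb-4k-30s²-105sb+4s+14b = 2k(2k+15s-2) + (-2s-7b)(2k+15s-2); both groups contain (2k+15s-2), giving (2k-2s-7b)(2k+15s-2).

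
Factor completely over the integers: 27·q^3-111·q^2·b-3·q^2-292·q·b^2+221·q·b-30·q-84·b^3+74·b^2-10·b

Group: q·(27·q^2+51·q·b-30·q+14·b^2-10·b) + (-6·b+1)·(27·q^2+51·q·b-30·q+14·b^2-10·b); both groups contain (27·q^2+51·q·b-30·q+14·b^2-10·b), so (q-6·b+1) is a factor with cofactor 27·q^2+51·q·b-30·q+14·b^2-10·b.
The cofactor groups again: 27·q^2+51·q·b-30·q+14·b^2-10·b = 3·q·(9·q+14·b-10) + b·(9·q+14·b-10); both groups contain (9·q+14·b-10), giving (3·q+b)·(9·q+14·b-10).

(q-6·b+1)·(9·q+14·b-10)·(3·q+b)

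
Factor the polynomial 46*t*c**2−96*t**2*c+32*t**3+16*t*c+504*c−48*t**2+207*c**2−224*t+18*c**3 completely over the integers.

(2*t−2*c−7)*(4*t−9*c)*(4*t+c+8)

Group: 4*t*(8*t**2−6*t*c−12*t−2*c**2−23*c−56) − 9*c*(8*t**2−6*t*c−12*t−2*c**2−23*c−56); both groups contain (8*t**2−6*t*c−12*t−2*c**2−23*c−56), so (4*t−9*c) is a factor with cofactor 8*t**2−6*t*c−12*t−2*c**2−23*c−56.
The cofactor groups again: 8*t**2−6*t*c−12*t−2*c**2−23*c−56 = 2*t*(4*t+c+8) + (−2*c−7)*(4*t+c+8); both groups contain (4*t+c+8), giving (2*t−2*c−7)*(4*t+c+8).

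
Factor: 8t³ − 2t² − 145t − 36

Trying the rational-root candidates, t = −4 is a root, so (t + 4) is a factor; dividing leaves 8t² − 34t − 9.
The remaining quadratic factors as (4t + 1)(2t − 9).

(2t − 9)(4t + 1)(t + 4)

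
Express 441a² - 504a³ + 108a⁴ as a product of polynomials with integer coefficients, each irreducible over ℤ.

Pull out the common factor 9a², then factor the remaining trinomial.

9a²(2a - 7)(6a - 7)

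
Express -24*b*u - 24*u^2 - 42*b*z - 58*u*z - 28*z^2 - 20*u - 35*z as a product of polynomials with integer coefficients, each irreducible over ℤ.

Group: -4*u*(6*b + 6*u + 4*z + 5) - 7*z*(6*b + 6*u + 4*z + 5); both groups contain (6*b + 6*u + 4*z + 5).

-(4*u + 7*z)*(6*b + 6*u + 4*z + 5)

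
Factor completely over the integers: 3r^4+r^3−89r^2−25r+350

By the rational root theorem, r = −7/3 is a root, so (3r+7) is a factor; dividing leaves r^3−2r^2−25r+50.
Continuing, r = −5 is a root, so (r+5) divides it; the quotient is r^2−7r+10.
The remaining quadratic factors as (r−2)(r−5).

(3r+7)(r+5)(r−2)(r−5)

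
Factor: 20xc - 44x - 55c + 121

(4x - 11)(5c - 11)

Group as (20xc - 44x) + (-55c + 121) = 4x(5c - 11) - 11(5c - 11).
Both groups share the factor (5c - 11).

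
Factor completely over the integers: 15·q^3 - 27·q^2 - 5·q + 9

Group as (15·q^3 - 5·q) + (-27·q^2 + 9) = 5·q·(3·q^2 - 1) - 9·(3·q^2 - 1).
Both groups share the factor (3·q^2 - 1).

(5·q - 9)·(3·q^2 - 1)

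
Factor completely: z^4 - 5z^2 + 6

(z^2 - 2)(z^2 - 3)

Substitute u = z^2 to get a quadratic in u, then factor.
z^2 - 2 is irreducible over ℤ (2 is not a perfect square).
z^2 - 3 is irreducible over ℤ (3 is not a perfect square).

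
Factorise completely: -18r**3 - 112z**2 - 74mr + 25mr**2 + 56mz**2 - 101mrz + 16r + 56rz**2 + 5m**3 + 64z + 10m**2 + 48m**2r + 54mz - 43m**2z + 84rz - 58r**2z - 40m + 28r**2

(5m - 2r - 8z)(m + 9r - 7z + 4)(m + r - 2)

Group: m(5m**2 + 3mr - 8mz - 10m - 2r**2 - 8rz + 4r + 16z) + (9r - 7z + 4)(5m**2 + 3mr - 8mz - 10m - 2r**2 - 8rz + 4r + 16z); both groups contain (5m**2 + 3mr - 8mz - 10m - 2r**2 - 8rz + 4r + 16z), so (m + 9r - 7z + 4) is a factor with cofactor 5m**2 + 3mr - 8mz - 10m - 2r**2 - 8rz + 4r + 16z.
The cofactor groups again: 5m**2 + 3mr - 8mz - 10m - 2r**2 - 8rz + 4r + 16z = m(5m - 2r - 8z) + (r - 2)(5m - 2r - 8z); both groups contain (5m - 2r - 8z), giving (m + r - 2)(5m - 2r - 8z).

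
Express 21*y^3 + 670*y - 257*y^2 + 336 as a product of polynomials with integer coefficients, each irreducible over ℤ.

Testing divisors of the constant over divisors of the leading coefficient, y = 14/3 is a root, so (3*y - 14) divides it; the quotient is 7*y^2 - 53*y - 24.
The remaining quadratic factors as (7*y + 3)(y - 8).

(3*y - 14)*(7*y + 3)*(y - 8)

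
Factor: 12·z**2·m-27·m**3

Every term has a factor of 3·m. Then 4·z**2-9·m**2 = (2·z)² − (3·m)².

3·m·(2·z-3·m)·(2·z+3·m)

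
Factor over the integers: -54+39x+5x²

Need a pair with product 5·(-54) = -270 and sum 39: that's 45 and -6.
Split the middle term: 5x²+45x - 6x-54 = 5x(x+9) - 6(x+9).

(5x-6)(x+9)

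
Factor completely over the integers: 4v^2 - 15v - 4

(4v + 1)(v - 4)

Need a pair with product 4·(-4) = -16 and sum -15: that's -16 and 1.
Split the middle term: 4v^2 - 16v + v - 4 = 4v(v - 4) + (v - 4).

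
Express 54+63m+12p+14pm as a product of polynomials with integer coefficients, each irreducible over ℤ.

(2p+9)(7m+6)

Group as (14pm+12p) + (63m+54) = 2p(7m+6) + 9(7m+6).
Both groups share the factor (7m+6).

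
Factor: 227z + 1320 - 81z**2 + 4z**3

Testing divisors of the constant over divisors of the leading coefficient, z = 8 is a root, so (z - 8) divides it; the quotient is 4z**2 - 49z - 165.
The remaining quadratic factors as (4z + 11)(z - 15).

(4z + 11)(z - 15)(z - 8)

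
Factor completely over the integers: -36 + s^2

Two integers with product -36 and sum 0 are -6 and 6.

(s + 6)(s - 6)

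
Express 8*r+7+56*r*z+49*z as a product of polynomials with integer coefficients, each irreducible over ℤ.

Group as (56*r*z+8*r) + (49*z+7) = 8*r*(7*z+1) + 7*(7*z+1).
Both groups share the factor (7*z+1).

(7*z+1)*(8*r+7)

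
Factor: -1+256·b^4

(4·b+1)·(4·b-1)·(16·b^2+1)

Write as (16·b^2)² − (1)², then factor 16·b^2-1 once more.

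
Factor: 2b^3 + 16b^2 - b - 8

Group as (2b^3 - b) + (16b^2 - 8) = b(2b^2 - 1) + 8(2b^2 - 1).
Both groups share the factor (2b^2 - 1).

(b + 8)(2b^2 - 1)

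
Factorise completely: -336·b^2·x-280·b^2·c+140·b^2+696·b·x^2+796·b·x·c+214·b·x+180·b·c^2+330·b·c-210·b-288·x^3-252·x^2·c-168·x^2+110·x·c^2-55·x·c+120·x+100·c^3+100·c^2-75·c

-(12·x+10·c-5)·(14·b-8·x+5·c)·(2·b-3·x-2·c-3)

Group: 2·b·(-168·b·x-140·b·c+70·b+96·x^2+20·x·c-40·x-50·c^2+25·c) + (-3·x-2·c-3)·(-168·b·x-140·b·c+70·b+96·x^2+20·x·c-40·x-50·c^2+25·c); both groups contain (-168·b·x-140·b·c+70·b+96·x^2+20·x·c-40·x-50·c^2+25·c), so (2·b-3·x-2·c-3) is a factor with cofactor -168·b·x-140·b·c+70·b+96·x^2+20·x·c-40·x-50·c^2+25·c.
The cofactor groups again: -168·b·x-140·b·c+70·b+96·x^2+20·x·c-40·x-50·c^2+25·c = -12·x·(14·b-8·x+5·c) + (-10·c+5)·(14·b-8·x+5·c); both groups contain (14·b-8·x+5·c), giving -(12·x+10·c-5)·(14·b-8·x+5·c).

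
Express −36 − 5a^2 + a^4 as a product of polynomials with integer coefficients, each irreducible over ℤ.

Substitute u = a^2 to get a quadratic in u, then factor.
a^2 − 9 is a difference of squares.
a^2 + 4 is irreducible over ℤ (sum of squares).

(a + 3)(a − 3)(a^2 + 4)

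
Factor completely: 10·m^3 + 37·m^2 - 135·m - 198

(2·m + 11)·(5·m + 6)·(m - 3)

Testing divisors of the constant over divisors of the leading coefficient, m = 3 is a root, so (m - 3) is a factor; dividing leaves 10·m^2 + 67·m + 66.
The remaining quadratic factors as (5·m + 6)(2·m + 11).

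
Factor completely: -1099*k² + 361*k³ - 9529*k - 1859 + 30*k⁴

Trying the rational-root candidates, k = -1/5 is a root, so (5*k + 1) is a factor; dividing leaves 6*k³ + 71*k² - 234*k - 1859.
Then k = 11/2 is a root, giving the factor (2*k - 11) and quotient 3*k² + 52*k + 169.
The remaining quadratic factors as (k + 13)(3*k + 13).

(2*k - 11)*(3*k + 13)*(5*k + 1)*(k + 13)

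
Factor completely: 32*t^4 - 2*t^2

2*t^2*(4*t + 1)*(4*t - 1)

Pull out the common factor 2*t^2; 16*t^2 - 1 is a difference of squares.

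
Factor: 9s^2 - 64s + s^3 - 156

(s + 13)(s + 2)(s - 6)

Testing divisors of the constant over divisors of the leading coefficient, s = -2 is a root, so (s + 2) divides it; the quotient is s^2 + 7s - 78.
The remaining quadratic factors as (s + 13)(s - 6).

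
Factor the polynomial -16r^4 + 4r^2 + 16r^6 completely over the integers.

4r^2(2r^2 - 1)^2

Factor out 4r^2 first: what remains is 4r^4 - 4r^2 + 1.
Recognize a perfect-square trinomial with the parts 2r^2 and 1.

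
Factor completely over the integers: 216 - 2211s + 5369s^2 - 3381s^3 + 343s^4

Testing divisors of the constant over divisors of the leading coefficient, s = 3/7 is a root, giving the factor (7s - 3) and quotient 49s^3 - 462s^2 + 569s - 72.
Then s = 9/7 is a root, giving the factor (7s - 9) and quotient 7s^2 - 57s + 8.
The remaining quadratic factors as (7s - 1)(s - 8).

(7s - 1)(7s - 3)(7s - 9)(s - 8)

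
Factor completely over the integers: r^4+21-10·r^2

(r^2-3)·(r^2-7)

Substitute u = r^2 to get a quadratic in u, then factor.
r^2-7 is irreducible over ℤ (7 is not a perfect square).
r^2-3 is irreducible over ℤ (3 is not a perfect square).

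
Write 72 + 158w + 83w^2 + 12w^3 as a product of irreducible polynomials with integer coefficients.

By the rational root theorem, w = -4 is a root, so (w + 4) is a factor; dividing leaves 12w^2 + 35w + 18.
The remaining quadratic factors as (4w + 9)(3w + 2).

(3w + 2)(4w + 9)(w + 4)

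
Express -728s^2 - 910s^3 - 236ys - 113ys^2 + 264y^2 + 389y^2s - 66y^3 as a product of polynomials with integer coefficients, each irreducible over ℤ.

-(6y - 13s)(y - 5s - 4)(11y + 14s)

Group: 6y(-11y^2 + 41ys + 44y + 70s^2 + 56s) - 13s(-11y^2 + 41ys + 44y + 70s^2 + 56s); both groups contain (-11y^2 + 41ys + 44y + 70s^2 + 56s), so (6y - 13s) is a factor with cofactor -11y^2 + 41ys + 44y + 70s^2 + 56s.
The cofactor groups again: -11y^2 + 41ys + 44y + 70s^2 + 56s = -11y(y - 5s - 4) - 14s(y - 5s - 4); both groups contain (y - 5s - 4), giving -(11y + 14s)(y - 5s - 4).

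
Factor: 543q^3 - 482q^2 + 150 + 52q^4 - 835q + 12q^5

Among the possible rational roots, q = 1/6 is a root, so (6q - 1) is a factor; dividing leaves 2q^4 + 9q^3 + 92q^2 - 65q - 150.
Continuing, q = -1 is a root, giving the factor (q + 1) and quotient 2q^3 + 7q^2 + 85q - 150.
Next, q = 3/2 is a root, so (2q - 3) divides it; the quotient is q^2 + 5q + 50.
The quadratic q^2 + 5q + 50 has discriminant -175 < 0 and is irreducible over ℤ.

(2q - 3)(6q - 1)(q + 1)(q^2 + 5q + 50)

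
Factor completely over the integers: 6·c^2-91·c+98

Need a pair with product 6·98 = 588 and sum -91: that's -84 and -7.
Split the middle term: 6·c^2-84·c - 7·c+98 = 6·c·(c-14) - 7·(c-14).

(6·c-7)·(c-14)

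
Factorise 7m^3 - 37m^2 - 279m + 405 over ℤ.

(7m - 9)(m + 5)(m - 9)

Trying the rational-root candidates, m = -5 is a root, so (m + 5) divides it; the quotient is 7m^2 - 72m + 81.
The remaining quadratic factors as (7m - 9)(m - 9).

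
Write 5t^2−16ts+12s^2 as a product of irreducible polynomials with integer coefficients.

(t−2s)(5t−6s)

Group: t(5t−6s) − 2s(5t−6s); both groups contain (5t−6s).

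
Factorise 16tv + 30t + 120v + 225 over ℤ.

(2t + 15)(8v + 15)

Group as (16tv + 30t) + (120v + 225) = 2t(8v + 15) + 15(8v + 15).
Both groups share the factor (8v + 15).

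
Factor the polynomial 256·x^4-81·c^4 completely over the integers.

(4·x)⁴ − (3·c)⁴ = ((4·x)² − (3·c)²)((4·x)² + (3·c)²); the first factor splits again, the second (16·x^2+9·c^2) is irreducible.

(4·x-3·c)·(4·x+3·c)·(16·x^2+9·c^2)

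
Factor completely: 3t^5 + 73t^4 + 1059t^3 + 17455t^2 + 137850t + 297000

Trying the rational-root candidates, t = -9 is a root, giving the factor (t + 9) and quotient 3t^4 + 46t^3 + 645t^2 + 11650t + 33000.
Then t = -10/3 is a root, giving the factor (3t + 10) and quotient t^3 + 12t^2 + 175t + 3300.
Next, t = -15 is a root, so (t + 15) divides it; the quotient is t^2 - 3t + 220.
The quadratic t^2 - 3t + 220 has discriminant -871 < 0 and is irreducible over ℤ.

(3t + 10)(t + 15)(t + 9)(t^2 - 3t + 220)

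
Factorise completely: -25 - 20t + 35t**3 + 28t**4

Group as (28t**4 - 20t) + (35t**3 - 25) = 4t(7t**3 - 5) + 5(7t**3 - 5).
Both groups share the factor (7t**3 - 5).

(4t + 5)(7t**3 - 5)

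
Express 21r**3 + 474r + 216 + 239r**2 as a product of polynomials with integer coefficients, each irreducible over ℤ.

Among the possible rational roots, r = -9 is a root, giving the factor (r + 9) and quotient 21r**2 + 50r + 24.
The remaining quadratic factors as (7r + 12)(3r + 2).

(3r + 2)(7r + 12)(r + 9)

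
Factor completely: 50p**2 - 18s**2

2(5p + 3s)(5p - 3s)

Every term has a factor of 2. Then 25p**2 - 9s**2 = (5p)² − (3s)².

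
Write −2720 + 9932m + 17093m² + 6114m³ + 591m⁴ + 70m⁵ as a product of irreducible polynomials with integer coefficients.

Testing divisors of the constant over divisors of the leading coefficient, m = −8/7 is a root, giving the factor (7m + 8) and quotient 10m⁴ + 73m³ + 790m² + 1539m − 340.
Next, m = 1/5 is a root, so (5m − 1) is a factor; dividing leaves 2m³ + 15m² + 161m + 340.
Continuing, m = −5/2 is a root, giving the factor (2m + 5) and quotient m² + 5m + 68.
The quadratic m² + 5m + 68 has discriminant −247 < 0 and is irreducible over ℤ.

(2m + 5)(5m − 1)(7m + 8)(m² + 5m + 68)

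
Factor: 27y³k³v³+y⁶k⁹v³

Pull out the common factor y³k³v³, leaving y³k⁶+27.
Recognize a sum of cubes with the parts yk² and 3.

k³v³y³(yk²+3)(y²k⁴-3yk²+9)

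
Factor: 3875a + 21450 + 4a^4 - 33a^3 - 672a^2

By the rational root theorem, a = 10 is a root, so (a - 10) is a factor; dividing leaves 4a^3 + 7a^2 - 602a - 2145.
Continuing, a = -11 is a root, so (a + 11) divides it; the quotient is 4a^2 - 37a - 195.
The remaining quadratic factors as (a - 13)(4a + 15).

(4a + 15)(a + 11)(a - 10)(a - 13)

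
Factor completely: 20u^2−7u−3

(4u+1)(5u−3)

Need a pair with product 20·(−3) = −60 and sum −7: that's 5 and −12.
Split the middle term: 20u^2+5u − 12u−3 = 5u(4u+1) − 3(4u+1).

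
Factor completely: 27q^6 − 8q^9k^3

−q^6(2qk − 3)(4q^2k^2 + 6qk + 9)

Pull out the common factor q^6, leaving −8q^3k^3 + 27.
Recognize a difference of cubes with the parts 3 and 2qk.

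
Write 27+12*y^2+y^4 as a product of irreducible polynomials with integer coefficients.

Substitute u = y^2 to get a quadratic in u, then factor.
y^2+3 is irreducible over ℤ (always positive, so no real roots).
y^2+9 is irreducible over ℤ (sum of squares).

(y^2+3)*(y^2+9)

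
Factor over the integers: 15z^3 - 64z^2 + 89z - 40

(3z - 5)(5z - 8)(z - 1)

Among the possible rational roots, z = 1 is a root, giving the factor (z - 1) and quotient 15z^2 - 49z + 40.
The remaining quadratic factors as (5z - 8)(3z - 5).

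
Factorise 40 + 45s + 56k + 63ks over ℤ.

Group as (63ks + 56k) + (45s + 40) = 7k(9s + 8) + 5(9s + 8).
Both groups share the factor (9s + 8).

(7k + 5)(9s + 8)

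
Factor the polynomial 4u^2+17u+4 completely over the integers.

(4u+1)(u+4)

Need a pair with product 4·4 = 16 and sum 17: that's 16 and 1.
Split the middle term: 4u^2+16u + u+4 = 4u(u+4) + (u+4).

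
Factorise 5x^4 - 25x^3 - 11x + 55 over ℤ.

(x - 5)(5x^3 - 11)

Group as (5x^4 - 11x) + (-25x^3 + 55) = x(5x^3 - 11) - 5(5x^3 - 11).
Both groups share the factor (5x^3 - 11).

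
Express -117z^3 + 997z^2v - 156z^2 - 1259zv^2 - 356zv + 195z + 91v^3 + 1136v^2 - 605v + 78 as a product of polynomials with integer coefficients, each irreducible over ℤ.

-(9z - 13v + 3)(z - 7v + 2)(13z - v - 13)

Group: 13z(-9z^2 + 76zv - 21z - 91v^2 + 47v - 6) + (-v - 13)(-9z^2 + 76zv - 21z - 91v^2 + 47v - 6); both groups contain (-9z^2 + 76zv - 21z - 91v^2 + 47v - 6), so (13z - v - 13) is a factor with cofactor -9z^2 + 76zv - 21z - 91v^2 + 47v - 6.
The cofactor groups again: -9z^2 + 76zv - 21z - 91v^2 + 47v - 6 = -9z(z - 7v + 2) + (13v - 3)(z - 7v + 2); both groups contain (z - 7v + 2), giving -(9z - 13v + 3)(z - 7v + 2).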